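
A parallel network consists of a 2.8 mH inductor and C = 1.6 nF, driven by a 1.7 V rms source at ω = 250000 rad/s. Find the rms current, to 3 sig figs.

1.75 mA

X_L = ωL = 700 Ω
X_C = 1/(ωC) = 2500 Ω
Parallel: admittances add. Y = 1/(jωL) + jωC
Y = (0 − j0.00103) S
|Y| = 0.00103 S → |Z| = 1/|Y| = 972 Ω, ∠Z = −∠Y = 90.0°
I = V/|Z| = 1.7/972 = 1.75 mA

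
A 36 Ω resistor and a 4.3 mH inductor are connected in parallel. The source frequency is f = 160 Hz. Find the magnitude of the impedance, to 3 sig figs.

ω = 2πf = 1005 rad/s
X_L = ωL = 4.32 Ω
Parallel: admittances add. Y = 1/R + 1/(jωL)
Y = (0.0278 − j0.231) S
|Y| = 0.233 S → |Z| = 1/|Y| = 4.29 Ω, ∠Z = −∠Y = 83.2°

4.29 Ω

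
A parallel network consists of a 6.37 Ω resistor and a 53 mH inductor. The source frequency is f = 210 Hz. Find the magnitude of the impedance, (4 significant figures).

6.344 Ω

ω = 2πf = 1319 rad/s
X_L = ωL = 69.93 Ω
Parallel: admittances add. Y = 1/R + 1/(jωL)
Y = (0.1570 − j0.01430) S
|Y| = 0.1576 S → |Z| = 1/|Y| = 6.344 Ω, ∠Z = −∠Y = 5.205°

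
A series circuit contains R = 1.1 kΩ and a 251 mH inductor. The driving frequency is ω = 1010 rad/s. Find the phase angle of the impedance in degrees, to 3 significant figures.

13.0°

X_L = ωL = 254 Ω
Z = 1100 + j254 Ω
|Z| = √(1100² + 254²) = 1130 Ω
∠Z = arctan(254/1100) = 13.0°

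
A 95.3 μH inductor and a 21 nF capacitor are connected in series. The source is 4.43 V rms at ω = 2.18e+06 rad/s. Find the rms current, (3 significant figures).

23.8 mA

X_L = ωL = 208 Ω
X_C = 1/(ωC) = 21.8 Ω
Net reactance X = X_L − X_C = 186 Ω
Z = j186 Ω
|Z| = √(0² + 186²) = 186 Ω
I = V/|Z| = 4.43/186 = 23.8 mA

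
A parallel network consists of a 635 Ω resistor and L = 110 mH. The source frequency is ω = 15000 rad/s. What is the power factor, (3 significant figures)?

0.933

X_L = ωL = 1650 Ω
Parallel: admittances add. Y = 1/R + 1/(jωL)
Y = (0.00157 − j0.000606) S
|Y| = 0.00169 S → |Z| = 1/|Y| = 593 Ω, ∠Z = −∠Y = 21.0°
cos φ = cos(21.0°) = 0.933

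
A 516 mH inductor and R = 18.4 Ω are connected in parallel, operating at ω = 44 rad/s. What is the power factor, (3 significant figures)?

X_L = ωL = 22.7 Ω
Parallel: admittances add. Y = 1/R + 1/(jωL)
Y = (0.0543 − j0.0440) S
|Y| = 0.0700 S → |Z| = 1/|Y| = 14.3 Ω, ∠Z = −∠Y = 39.0°
cos φ = cos(39.0°) = 0.777

0.777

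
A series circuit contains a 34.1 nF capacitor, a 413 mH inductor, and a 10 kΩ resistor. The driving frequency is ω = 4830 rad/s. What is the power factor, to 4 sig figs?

0.9260

X_L = ωL = 1995 Ω
X_C = 1/(ωC) = 6072 Ω
Net reactance X = X_L − X_C = -4077 Ω
Z = 10000 − j4077 Ω
|Z| = √(10000² + 4077²) = 10800 Ω
∠Z = arctan(-4077/10000) = -22.18°
cos φ = cos(-22.18°) = 0.9260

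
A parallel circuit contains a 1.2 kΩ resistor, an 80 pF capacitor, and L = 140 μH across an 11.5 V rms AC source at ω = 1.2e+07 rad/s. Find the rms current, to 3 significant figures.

X_L = ωL = 1680 Ω
X_C = 1/(ωC) = 1040 Ω
Parallel: admittances add. Y = 1/R + 1/(jωL) + jωC
Y = (0.000833 + j0.000365) S
|Y| = 0.000910 S → |Z| = 1/|Y| = 1100 Ω, ∠Z = −∠Y = -23.6°
I = V/|Z| = 11.5/1100 = 10.5 mA

10.5 mA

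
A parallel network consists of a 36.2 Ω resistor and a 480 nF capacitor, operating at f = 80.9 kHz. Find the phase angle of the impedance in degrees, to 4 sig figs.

-83.54°

ω = 2πf = 508300 rad/s
X_C = 1/(ωC) = 4.099 Ω
Parallel: admittances add. Y = 1/R + jωC
Y = (0.02762 + j0.2440) S
|Y| = 0.2455 S → |Z| = 1/|Y| = 4.073 Ω, ∠Z = −∠Y = -83.54°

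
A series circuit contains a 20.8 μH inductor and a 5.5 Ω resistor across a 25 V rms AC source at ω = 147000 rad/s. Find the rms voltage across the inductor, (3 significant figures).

12.1 V

X_L = ωL = 3.06 Ω
Z = 5.50 + j3.06 Ω
|Z| = √(5.50² + 3.06²) = 6.29 Ω
I = V/|Z| = 3.97 A
V_L = I·|Z_L| = 3.97 × 3.06 = 12.1 V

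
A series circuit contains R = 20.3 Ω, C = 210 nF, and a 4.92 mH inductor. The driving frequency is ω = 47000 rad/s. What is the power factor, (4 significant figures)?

0.1544

X_L = ωL = 231.2 Ω
X_C = 1/(ωC) = 101.3 Ω
Net reactance X = X_L − X_C = 129.9 Ω
Z = 20.30 + j129.9 Ω
|Z| = √(20.30² + 129.9²) = 131.5 Ω
∠Z = arctan(129.9/20.30) = 81.12°
cos φ = cos(81.12°) = 0.1544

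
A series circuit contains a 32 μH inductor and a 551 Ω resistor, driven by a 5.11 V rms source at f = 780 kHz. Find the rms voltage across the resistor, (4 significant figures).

4.915 V

ω = 2πf = 4.901e+06 rad/s
X_L = ωL = 156.8 Ω
Z = 551.0 + j156.8 Ω
|Z| = √(551.0² + 156.8²) = 572.9 Ω
I = V/|Z| = 8.920 mA
V_R = I·|Z_R| = 0.008920 × 551.0 = 4.915 V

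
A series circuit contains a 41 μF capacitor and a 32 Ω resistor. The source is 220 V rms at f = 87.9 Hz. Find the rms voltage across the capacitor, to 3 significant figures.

178 V

ω = 2πf = 552.3 rad/s
X_C = 1/(ωC) = 44.2 Ω
Z = 32.0 − j44.2 Ω
|Z| = √(32.0² + 44.2²) = 54.5 Ω
I = V/|Z| = 4.03 A
V_C = I·|Z_C| = 4.03 × 44.2 = 178 V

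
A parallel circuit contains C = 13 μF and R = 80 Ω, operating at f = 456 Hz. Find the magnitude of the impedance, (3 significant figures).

25.5 Ω

ω = 2πf = 2865 rad/s
X_C = 1/(ωC) = 26.8 Ω
Parallel: admittances add. Y = 1/R + jωC
Y = (0.0125 + j0.0372) S
|Y| = 0.0393 S → |Z| = 1/|Y| = 25.5 Ω, ∠Z = −∠Y = -71.4°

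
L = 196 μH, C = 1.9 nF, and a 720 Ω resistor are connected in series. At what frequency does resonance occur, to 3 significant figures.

ω₀ = 1/√(LC) = 1/√(0.000196 × 1.9e-09) = 1.639e+06 rad/s
f₀ = ω₀/(2π) = 261 kHz

261 kHz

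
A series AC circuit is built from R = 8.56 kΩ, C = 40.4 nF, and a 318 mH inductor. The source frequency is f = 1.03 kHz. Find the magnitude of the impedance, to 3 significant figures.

8740 Ω

ω = 2πf = 6472 rad/s
X_L = ωL = 2060 Ω
X_C = 1/(ωC) = 3820 Ω
Net reactance X = X_L − X_C = -1770 Ω
Z = 8560 − j1770 Ω
|Z| = √(8560² + 1770²) = 8740 Ω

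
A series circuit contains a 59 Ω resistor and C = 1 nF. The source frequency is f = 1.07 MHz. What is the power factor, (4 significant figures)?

0.3687

ω = 2πf = 6.723e+06 rad/s
X_C = 1/(ωC) = 148.7 Ω
Z = 59.00 − j148.7 Ω
|Z| = √(59.00² + 148.7²) = 160.0 Ω
∠Z = arctan(-148.7/59.00) = -68.36°
cos φ = cos(-68.36°) = 0.3687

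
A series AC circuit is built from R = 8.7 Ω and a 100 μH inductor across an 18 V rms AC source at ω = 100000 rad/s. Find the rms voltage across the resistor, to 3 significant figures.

11.8 V

X_L = ωL = 10.0 Ω
Z = 8.70 + j10.0 Ω
|Z| = √(8.70² + 10.0²) = 13.3 Ω
I = V/|Z| = 1.36 A
V_R = I·|Z_R| = 1.36 × 8.70 = 11.8 V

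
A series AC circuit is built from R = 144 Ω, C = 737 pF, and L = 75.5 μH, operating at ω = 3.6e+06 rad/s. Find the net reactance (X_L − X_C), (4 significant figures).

X_L = ωL = 271.8 Ω
X_C = 1/(ωC) = 376.9 Ω
X = 271.8 − 376.9 = -105.1 Ω

-105.1 Ω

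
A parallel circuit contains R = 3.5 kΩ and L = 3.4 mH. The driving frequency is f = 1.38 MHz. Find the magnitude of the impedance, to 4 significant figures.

ω = 2πf = 8.671e+06 rad/s
X_L = ωL = 29480 Ω
Parallel: admittances add. Y = 1/R + 1/(jωL)
Y = (0.0002857 − j3.392e-05) S
|Y| = 0.0002877 S → |Z| = 1/|Y| = 3476 Ω, ∠Z = −∠Y = 6.771°

3476 Ω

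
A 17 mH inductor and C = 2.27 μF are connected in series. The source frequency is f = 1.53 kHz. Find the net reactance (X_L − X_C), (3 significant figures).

118 Ω

ω = 2πf = 9613 rad/s
X_L = ωL = 163 Ω
X_C = 1/(ωC) = 45.8 Ω
X = 163 − 45.8 = 118 Ω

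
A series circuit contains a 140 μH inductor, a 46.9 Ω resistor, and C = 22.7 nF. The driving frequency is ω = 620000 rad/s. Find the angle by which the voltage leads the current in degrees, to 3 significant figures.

18.6°

X_L = ωL = 86.8 Ω
X_C = 1/(ωC) = 71.1 Ω
Net reactance X = X_L − X_C = 15.7 Ω
Z = 46.9 + j15.7 Ω
|Z| = √(46.9² + 15.7²) = 49.5 Ω
∠Z = arctan(15.7/46.9) = 18.6°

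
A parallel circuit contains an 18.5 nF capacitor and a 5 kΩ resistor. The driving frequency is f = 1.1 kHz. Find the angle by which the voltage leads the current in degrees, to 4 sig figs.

ω = 2πf = 6912 rad/s
X_C = 1/(ωC) = 7821 Ω
Parallel: admittances add. Y = 1/R + jωC
Y = (0.0002000 + j0.0001279) S
|Y| = 0.0002374 S → |Z| = 1/|Y| = 4213 Ω, ∠Z = −∠Y = -32.59°

-32.59°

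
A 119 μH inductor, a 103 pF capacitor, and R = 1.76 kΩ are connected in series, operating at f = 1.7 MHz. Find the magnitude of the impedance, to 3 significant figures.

1800 Ω

ω = 2πf = 1.068e+07 rad/s
X_L = ωL = 1270 Ω
X_C = 1/(ωC) = 909 Ω
Net reactance X = X_L − X_C = 362 Ω
Z = 1760 + j362 Ω
|Z| = √(1760² + 362²) = 1800 Ω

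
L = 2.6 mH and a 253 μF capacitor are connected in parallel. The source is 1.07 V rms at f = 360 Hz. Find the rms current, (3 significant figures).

430 mA

ω = 2πf = 2262 rad/s
X_L = ωL = 5.88 Ω
X_C = 1/(ωC) = 1.75 Ω
Parallel: admittances add. Y = 1/(jωL) + jωC
Y = (0 + j0.402) S
|Y| = 0.402 S → |Z| = 1/|Y| = 2.49 Ω, ∠Z = −∠Y = -90.0°
I = V/|Z| = 1.07/2.49 = 430 mA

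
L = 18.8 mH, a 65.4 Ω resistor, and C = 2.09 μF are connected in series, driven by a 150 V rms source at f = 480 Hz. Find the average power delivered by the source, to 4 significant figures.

ω = 2πf = 3016 rad/s
X_L = ωL = 56.70 Ω
X_C = 1/(ωC) = 158.6 Ω
Net reactance X = X_L − X_C = -101.9 Ω
Z = 65.40 − j101.9 Ω
|Z| = √(65.40² + 101.9²) = 121.1 Ω
∠Z = arctan(-101.9/65.40) = -57.32°
I = V/|Z| = 1.238 A
P = VI cos φ = 150 × 1.238 × cos(-57.32°) = 100.3 W

100.3 W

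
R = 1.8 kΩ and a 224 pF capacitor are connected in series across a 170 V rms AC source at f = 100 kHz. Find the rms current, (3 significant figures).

ω = 2πf = 628300 rad/s
X_C = 1/(ωC) = 7110 Ω
Z = 1800 − j7110 Ω
|Z| = √(1800² + 7110²) = 7330 Ω
I = V/|Z| = 170/7330 = 23.2 mA

23.2 mA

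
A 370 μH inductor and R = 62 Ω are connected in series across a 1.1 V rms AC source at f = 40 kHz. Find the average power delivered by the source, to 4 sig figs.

ω = 2πf = 251300 rad/s
X_L = ωL = 92.99 Ω
Z = 62.00 + j92.99 Ω
|Z| = √(62.00² + 92.99²) = 111.8 Ω
∠Z = arctan(92.99/62.00) = 56.31°
I = V/|Z| = 9.842 mA
P = VI cos φ = 1.1 × 0.009842 × cos(56.31°) = 6.006 mW

6.006 mW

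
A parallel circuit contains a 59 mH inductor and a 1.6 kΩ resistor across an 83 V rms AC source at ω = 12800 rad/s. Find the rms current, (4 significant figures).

121.5 mA

X_L = ωL = 755.2 Ω
Parallel: admittances add. Y = 1/R + 1/(jωL)
Y = (0.0006250 − j0.001324) S
|Y| = 0.001464 S → |Z| = 1/|Y| = 682.9 Ω, ∠Z = −∠Y = 64.73°
I = V/|Z| = 83/682.9 = 121.5 mA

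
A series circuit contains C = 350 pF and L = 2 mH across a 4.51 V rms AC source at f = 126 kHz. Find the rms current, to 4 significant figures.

ω = 2πf = 791700 rad/s
X_L = ωL = 1583 Ω
X_C = 1/(ωC) = 3609 Ω
Net reactance X = X_L − X_C = -2026 Ω
Z = − j2026 Ω
|Z| = √(0² + 2026²) = 2026 Ω
I = V/|Z| = 4.51/2026 = 2.227 mA

2.227 mA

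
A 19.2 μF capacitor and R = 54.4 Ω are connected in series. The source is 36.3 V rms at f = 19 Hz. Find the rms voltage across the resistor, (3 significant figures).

ω = 2πf = 119.4 rad/s
X_C = 1/(ωC) = 436 Ω
Z = 54.4 − j436 Ω
|Z| = √(54.4² + 436²) = 440 Ω
I = V/|Z| = 82.6 mA
V_R = I·|Z_R| = 0.0826 × 54.4 = 4.49 V

4.49 V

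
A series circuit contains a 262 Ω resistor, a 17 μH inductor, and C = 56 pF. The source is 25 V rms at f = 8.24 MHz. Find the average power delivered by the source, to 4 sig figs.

461.1 mW

ω = 2πf = 5.177e+07 rad/s
X_L = ωL = 880.1 Ω
X_C = 1/(ωC) = 344.9 Ω
Net reactance X = X_L − X_C = 535.2 Ω
Z = 262.0 + j535.2 Ω
|Z| = √(262.0² + 535.2²) = 595.9 Ω
∠Z = arctan(535.2/262.0) = 63.92°
I = V/|Z| = 41.95 mA
P = VI cos φ = 25 × 0.04195 × cos(63.92°) = 461.1 mW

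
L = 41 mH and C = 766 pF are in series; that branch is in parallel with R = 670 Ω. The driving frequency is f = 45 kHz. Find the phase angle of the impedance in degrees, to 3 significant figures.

ω = 2πf = 282700 rad/s
X_L = ωL = 11600 Ω
X_C = 1/(ωC) = 4620 Ω
Branch 1: Z₁ = R = 670 Ω
Branch 2 (series LC): Z₂ = j(X_L − X_C) = j6980 Ω
Parallel: Z = Z₁Z₂/(Z₁+Z₂), |Z| = 667 Ω, ∠Z = 5.49°

5.49°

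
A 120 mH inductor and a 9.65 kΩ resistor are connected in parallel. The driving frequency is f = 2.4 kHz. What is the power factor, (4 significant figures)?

ω = 2πf = 15080 rad/s
X_L = ωL = 1810 Ω
Parallel: admittances add. Y = 1/R + 1/(jωL)
Y = (0.0001036 − j0.0005526) S
|Y| = 0.0005623 S → |Z| = 1/|Y| = 1779 Ω, ∠Z = −∠Y = 79.38°
cos φ = cos(79.38°) = 0.1843

0.1843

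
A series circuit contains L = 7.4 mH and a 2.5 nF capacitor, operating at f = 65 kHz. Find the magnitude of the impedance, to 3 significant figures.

2040 Ω

ω = 2πf = 408400 rad/s
X_L = ωL = 3020 Ω
X_C = 1/(ωC) = 979 Ω
Net reactance X = X_L − X_C = 2040 Ω
Z = j2040 Ω
|Z| = √(0² + 2040²) = 2040 Ω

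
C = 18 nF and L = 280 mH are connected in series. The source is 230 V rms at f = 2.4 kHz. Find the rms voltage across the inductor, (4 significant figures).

1805 V

ω = 2πf = 15080 rad/s
X_L = ωL = 4222 Ω
X_C = 1/(ωC) = 3684 Ω
Net reactance X = X_L − X_C = 538.2 Ω
Z = j538.2 Ω
|Z| = √(0² + 538.2²) = 538.2 Ω
I = V/|Z| = 427.4 mA
V_L = I·|Z_L| = 0.4274 × 4222 = 1805 V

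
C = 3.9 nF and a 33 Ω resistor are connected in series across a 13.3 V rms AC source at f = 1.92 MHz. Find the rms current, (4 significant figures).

ω = 2πf = 1.206e+07 rad/s
X_C = 1/(ωC) = 21.25 Ω
Z = 33.00 − j21.25 Ω
|Z| = √(33.00² + 21.25²) = 39.25 Ω
I = V/|Z| = 13.3/39.25 = 338.8 mA

338.8 mA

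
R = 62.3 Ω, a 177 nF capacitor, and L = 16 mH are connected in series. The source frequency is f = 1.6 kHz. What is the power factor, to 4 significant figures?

ω = 2πf = 10050 rad/s
X_L = ωL = 160.8 Ω
X_C = 1/(ωC) = 562.0 Ω
Net reactance X = X_L − X_C = -401.1 Ω
Z = 62.30 − j401.1 Ω
|Z| = √(62.30² + 401.1²) = 405.9 Ω
∠Z = arctan(-401.1/62.30) = -81.17°
cos φ = cos(-81.17°) = 0.1535

0.1535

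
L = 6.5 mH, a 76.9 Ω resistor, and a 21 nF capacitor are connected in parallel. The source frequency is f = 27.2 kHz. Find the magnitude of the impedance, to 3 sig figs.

ω = 2πf = 170900 rad/s
X_L = ωL = 1110 Ω
X_C = 1/(ωC) = 279 Ω
Parallel: admittances add. Y = 1/R + 1/(jωL) + jωC
Y = (0.0130 + j0.00269) S
|Y| = 0.0133 S → |Z| = 1/|Y| = 75.3 Ω, ∠Z = −∠Y = -11.7°

75.3 Ω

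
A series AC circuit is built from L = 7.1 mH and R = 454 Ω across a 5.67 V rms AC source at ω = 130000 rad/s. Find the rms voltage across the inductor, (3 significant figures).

X_L = ωL = 923 Ω
Z = 454 + j923 Ω
|Z| = √(454² + 923²) = 1030 Ω
I = V/|Z| = 5.51 mA
V_L = I·|Z_L| = 0.00551 × 923 = 5.09 V

5.09 V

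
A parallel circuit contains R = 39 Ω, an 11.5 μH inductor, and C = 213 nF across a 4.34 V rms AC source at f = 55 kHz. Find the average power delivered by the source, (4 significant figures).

ω = 2πf = 345600 rad/s
X_L = ωL = 3.974 Ω
X_C = 1/(ωC) = 13.59 Ω
Parallel: admittances add. Y = 1/R + 1/(jωL) + jωC
Y = (0.02564 − j0.1780) S
|Y| = 0.1799 S → |Z| = 1/|Y| = 5.560 Ω, ∠Z = −∠Y = 81.80°
I = V/|Z| = 780.6 mA
P = VI cos φ = 4.34 × 0.7806 × cos(81.80°) = 483.0 mW

483.0 mW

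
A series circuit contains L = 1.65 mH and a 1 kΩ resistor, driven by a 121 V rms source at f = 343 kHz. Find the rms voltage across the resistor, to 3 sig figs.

ω = 2πf = 2.155e+06 rad/s
X_L = ωL = 3560 Ω
Z = 1000 + j3560 Ω
|Z| = √(1000² + 3560²) = 3690 Ω
I = V/|Z| = 32.8 mA
V_R = I·|Z_R| = 0.0328 × 1000 = 32.8 V

32.8 V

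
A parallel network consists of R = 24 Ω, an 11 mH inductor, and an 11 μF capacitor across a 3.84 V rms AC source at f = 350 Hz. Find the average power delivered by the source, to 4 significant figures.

614.4 mW

ω = 2πf = 2199 rad/s
X_L = ωL = 24.19 Ω
X_C = 1/(ωC) = 41.34 Ω
Parallel: admittances add. Y = 1/R + 1/(jωL) + jωC
Y = (0.04167 − j0.01715) S
|Y| = 0.04506 S → |Z| = 1/|Y| = 22.19 Ω, ∠Z = −∠Y = 22.37°
I = V/|Z| = 173.0 mA
P = VI cos φ = 3.84 × 0.1730 × cos(22.37°) = 614.4 mW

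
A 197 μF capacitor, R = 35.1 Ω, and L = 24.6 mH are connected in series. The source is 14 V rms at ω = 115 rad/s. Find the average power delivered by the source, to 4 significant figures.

X_L = ωL = 2.829 Ω
X_C = 1/(ωC) = 44.14 Ω
Net reactance X = X_L − X_C = -41.31 Ω
Z = 35.10 − j41.31 Ω
|Z| = √(35.10² + 41.31²) = 54.21 Ω
∠Z = arctan(-41.31/35.10) = -49.65°
I = V/|Z| = 258.3 mA
P = VI cos φ = 14 × 0.2583 × cos(-49.65°) = 2.341 W

2.341 W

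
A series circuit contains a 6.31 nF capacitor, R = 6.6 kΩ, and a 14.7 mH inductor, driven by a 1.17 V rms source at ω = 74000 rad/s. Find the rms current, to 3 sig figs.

175 μA

X_L = ωL = 1090 Ω
X_C = 1/(ωC) = 2140 Ω
Net reactance X = X_L − X_C = -1050 Ω
Z = 6600 − j1050 Ω
|Z| = √(6600² + 1050²) = 6680 Ω
I = V/|Z| = 1.17/6680 = 175 μA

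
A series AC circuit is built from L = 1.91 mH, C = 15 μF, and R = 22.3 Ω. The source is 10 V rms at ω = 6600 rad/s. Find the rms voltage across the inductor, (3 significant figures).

X_L = ωL = 12.6 Ω
X_C = 1/(ωC) = 10.1 Ω
Net reactance X = X_L − X_C = 2.50 Ω
Z = 22.3 + j2.50 Ω
|Z| = √(22.3² + 2.50²) = 22.4 Ω
I = V/|Z| = 446 mA
V_L = I·|Z_L| = 0.446 × 12.6 = 5.62 V

5.62 V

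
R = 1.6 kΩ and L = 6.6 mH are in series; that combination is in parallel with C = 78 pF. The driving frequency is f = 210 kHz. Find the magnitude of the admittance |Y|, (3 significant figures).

ω = 2πf = 1.319e+06 rad/s
X_L = ωL = 8710 Ω
X_C = 1/(ωC) = 9720 Ω
Branch 1 (R+jX_L): Z₁ = 1600 + j8710 Ω, |Z₁| = 8850 Ω
Branch 2 (−jX_C): Z₂ = −j9720 Ω
Parallel: Z = Z₁Z₂/(Z₁+Z₂), |Z| = 45500 Ω, ∠Z = 21.8°
|Y| = 1/|Z| = 22.0 μS

22.0 μS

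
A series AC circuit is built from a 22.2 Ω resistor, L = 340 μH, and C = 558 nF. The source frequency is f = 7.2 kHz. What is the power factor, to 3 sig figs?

0.675

ω = 2πf = 45240 rad/s
X_L = ωL = 15.4 Ω
X_C = 1/(ωC) = 39.6 Ω
Net reactance X = X_L − X_C = -24.2 Ω
Z = 22.2 − j24.2 Ω
|Z| = √(22.2² + 24.2²) = 32.9 Ω
∠Z = arctan(-24.2/22.2) = -47.5°
cos φ = cos(-47.5°) = 0.675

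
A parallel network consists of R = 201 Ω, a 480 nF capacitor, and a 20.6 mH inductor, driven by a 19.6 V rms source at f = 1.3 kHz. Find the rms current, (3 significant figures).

105 mA

ω = 2πf = 8168 rad/s
X_L = ωL = 168 Ω
X_C = 1/(ωC) = 255 Ω
Parallel: admittances add. Y = 1/R + 1/(jωL) + jωC
Y = (0.00498 − j0.00202) S
|Y| = 0.00537 S → |Z| = 1/|Y| = 186 Ω, ∠Z = −∠Y = 22.1°
I = V/|Z| = 19.6/186 = 105 mA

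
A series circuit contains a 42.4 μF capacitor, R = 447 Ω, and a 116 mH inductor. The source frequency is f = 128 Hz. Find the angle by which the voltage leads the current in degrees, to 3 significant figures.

ω = 2πf = 804.2 rad/s
X_L = ωL = 93.3 Ω
X_C = 1/(ωC) = 29.3 Ω
Net reactance X = X_L − X_C = 64.0 Ω
Z = 447 + j64.0 Ω
|Z| = √(447² + 64.0²) = 452 Ω
∠Z = arctan(64.0/447) = 8.14°

8.14°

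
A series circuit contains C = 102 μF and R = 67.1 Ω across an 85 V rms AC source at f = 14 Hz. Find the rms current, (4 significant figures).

653.4 mA

ω = 2πf = 87.96 rad/s
X_C = 1/(ωC) = 111.5 Ω
Z = 67.10 − j111.5 Ω
|Z| = √(67.10² + 111.5²) = 130.1 Ω
I = V/|Z| = 85/130.1 = 653.4 mA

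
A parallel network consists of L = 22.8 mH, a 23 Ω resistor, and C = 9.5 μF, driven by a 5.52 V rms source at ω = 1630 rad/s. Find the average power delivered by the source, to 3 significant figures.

X_L = ωL = 37.2 Ω
X_C = 1/(ωC) = 64.6 Ω
Parallel: admittances add. Y = 1/R + 1/(jωL) + jωC
Y = (0.0435 − j0.0114) S
|Y| = 0.0450 S → |Z| = 1/|Y| = 22.2 Ω, ∠Z = −∠Y = 14.7°
I = V/|Z| = 248 mA
P = VI cos φ = 5.52 × 0.248 × cos(14.7°) = 1.32 W

1.32 W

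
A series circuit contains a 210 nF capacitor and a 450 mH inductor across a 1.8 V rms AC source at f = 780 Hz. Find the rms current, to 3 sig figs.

1.46 mA

ω = 2πf = 4901 rad/s
X_L = ωL = 2210 Ω
X_C = 1/(ωC) = 972 Ω
Net reactance X = X_L − X_C = 1230 Ω
Z = j1230 Ω
|Z| = √(0² + 1230²) = 1230 Ω
I = V/|Z| = 1.8/1230 = 1.46 mA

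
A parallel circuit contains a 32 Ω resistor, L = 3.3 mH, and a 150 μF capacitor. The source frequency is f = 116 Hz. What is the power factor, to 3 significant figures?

ω = 2πf = 728.8 rad/s
X_L = ωL = 2.41 Ω
X_C = 1/(ωC) = 9.15 Ω
Parallel: admittances add. Y = 1/R + 1/(jωL) + jωC
Y = (0.0312 − j0.306) S
|Y| = 0.308 S → |Z| = 1/|Y| = 3.25 Ω, ∠Z = −∠Y = 84.2°
cos φ = cos(84.2°) = 0.101

0.101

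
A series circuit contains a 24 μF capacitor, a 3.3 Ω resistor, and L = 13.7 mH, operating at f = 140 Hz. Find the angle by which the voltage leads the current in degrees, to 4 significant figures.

-84.66°

ω = 2πf = 879.6 rad/s
X_L = ωL = 12.05 Ω
X_C = 1/(ωC) = 47.37 Ω
Net reactance X = X_L − X_C = -35.32 Ω
Z = 3.300 − j35.32 Ω
|Z| = √(3.300² + 35.32²) = 35.47 Ω
∠Z = arctan(-35.32/3.300) = -84.66°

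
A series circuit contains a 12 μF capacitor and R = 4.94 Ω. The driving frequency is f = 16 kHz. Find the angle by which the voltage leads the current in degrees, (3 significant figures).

-9.53°

ω = 2πf = 100500 rad/s
X_C = 1/(ωC) = 0.829 Ω
Z = 4.94 − j0.829 Ω
|Z| = √(4.94² + 0.829²) = 5.01 Ω
∠Z = arctan(-0.829/4.94) = -9.53°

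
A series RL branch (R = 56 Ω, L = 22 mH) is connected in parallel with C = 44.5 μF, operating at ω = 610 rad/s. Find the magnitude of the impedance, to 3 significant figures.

X_L = ωL = 13.4 Ω
X_C = 1/(ωC) = 36.8 Ω
Branch 1 (R+jX_L): Z₁ = 56.0 + j13.4 Ω, |Z₁| = 57.6 Ω
Branch 2 (−jX_C): Z₂ = −j36.8 Ω
Parallel: Z = Z₁Z₂/(Z₁+Z₂), |Z| = 34.9 Ω, ∠Z = -53.8°

34.9 Ω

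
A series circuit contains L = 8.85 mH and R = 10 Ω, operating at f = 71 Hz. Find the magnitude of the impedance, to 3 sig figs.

ω = 2πf = 446.1 rad/s
X_L = ωL = 3.95 Ω
Z = 10.0 + j3.95 Ω
|Z| = √(10.0² + 3.95²) = 10.8 Ω

10.8 Ω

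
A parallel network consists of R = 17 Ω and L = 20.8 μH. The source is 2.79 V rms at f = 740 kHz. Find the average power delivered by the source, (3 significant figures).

458 mW

ω = 2πf = 4.65e+06 rad/s
X_L = ωL = 96.7 Ω
Parallel: admittances add. Y = 1/R + 1/(jωL)
Y = (0.0588 − j0.0103) S
|Y| = 0.0597 S → |Z| = 1/|Y| = 16.7 Ω, ∠Z = −∠Y = 9.97°
I = V/|Z| = 167 mA
P = VI cos φ = 2.79 × 0.167 × cos(9.97°) = 458 mW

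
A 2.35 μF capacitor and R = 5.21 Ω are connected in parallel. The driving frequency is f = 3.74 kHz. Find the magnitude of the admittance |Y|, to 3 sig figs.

200 mS

ω = 2πf = 23500 rad/s
X_C = 1/(ωC) = 18.1 Ω
Parallel: admittances add. Y = 1/R + jωC
Y = (0.192 + j0.0552) S
|Y| = 0.200 S → |Z| = 1/|Y| = 5.01 Ω, ∠Z = −∠Y = -16.1°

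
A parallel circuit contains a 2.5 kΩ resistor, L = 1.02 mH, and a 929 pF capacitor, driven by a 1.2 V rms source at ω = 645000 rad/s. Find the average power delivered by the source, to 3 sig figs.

X_L = ωL = 658 Ω
X_C = 1/(ωC) = 1670 Ω
Parallel: admittances add. Y = 1/R + 1/(jωL) + jωC
Y = (0.000400 − j0.000921) S
|Y| = 0.00100 S → |Z| = 1/|Y| = 996 Ω, ∠Z = −∠Y = 66.5°
I = V/|Z| = 1.20 mA
P = VI cos φ = 1.2 × 0.00120 × cos(66.5°) = 576 μW

576 μW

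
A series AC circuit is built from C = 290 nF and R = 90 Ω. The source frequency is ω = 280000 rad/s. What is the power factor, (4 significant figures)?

X_C = 1/(ωC) = 12.32 Ω
Z = 90.00 − j12.32 Ω
|Z| = √(90.00² + 12.32²) = 90.84 Ω
∠Z = arctan(-12.32/90.00) = -7.792°
cos φ = cos(-7.792°) = 0.9908

0.9908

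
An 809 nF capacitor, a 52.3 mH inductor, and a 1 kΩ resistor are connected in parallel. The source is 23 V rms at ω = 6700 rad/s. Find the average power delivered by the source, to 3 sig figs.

X_L = ωL = 350 Ω
X_C = 1/(ωC) = 184 Ω
Parallel: admittances add. Y = 1/R + 1/(jωL) + jωC
Y = (0.00100 + j0.00257) S
|Y| = 0.00275 S → |Z| = 1/|Y| = 363 Ω, ∠Z = −∠Y = -68.7°
I = V/|Z| = 63.4 mA
P = VI cos φ = 23 × 0.0634 × cos(-68.7°) = 529 mW

529 mW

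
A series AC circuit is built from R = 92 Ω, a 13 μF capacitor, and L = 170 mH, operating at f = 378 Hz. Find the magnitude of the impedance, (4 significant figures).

ω = 2πf = 2375 rad/s
X_L = ωL = 403.8 Ω
X_C = 1/(ωC) = 32.39 Ω
Net reactance X = X_L − X_C = 371.4 Ω
Z = 92.00 + j371.4 Ω
|Z| = √(92.00² + 371.4²) = 382.6 Ω

382.6 Ω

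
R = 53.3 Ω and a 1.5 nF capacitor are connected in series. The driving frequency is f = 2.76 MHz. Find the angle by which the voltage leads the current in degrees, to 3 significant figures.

ω = 2πf = 1.734e+07 rad/s
X_C = 1/(ωC) = 38.4 Ω
Z = 53.3 − j38.4 Ω
|Z| = √(53.3² + 38.4²) = 65.7 Ω
∠Z = arctan(-38.4/53.3) = -35.8°

-35.8°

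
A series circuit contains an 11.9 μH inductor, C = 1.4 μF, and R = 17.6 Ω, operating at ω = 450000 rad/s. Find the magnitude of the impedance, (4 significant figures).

18.00 Ω

X_L = ωL = 5.355 Ω
X_C = 1/(ωC) = 1.587 Ω
Net reactance X = X_L − X_C = 3.768 Ω
Z = 17.60 + j3.768 Ω
|Z| = √(17.60² + 3.768²) = 18.00 Ω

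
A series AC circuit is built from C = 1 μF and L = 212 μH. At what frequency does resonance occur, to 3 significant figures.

ω₀ = 1/√(LC) = 1/√(0.000212 × 1e-06) = 68680 rad/s
f₀ = ω₀/(2π) = 10.9 kHz

10.9 kHz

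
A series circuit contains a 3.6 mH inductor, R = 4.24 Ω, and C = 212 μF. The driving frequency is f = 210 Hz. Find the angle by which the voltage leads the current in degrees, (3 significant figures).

15.5°

ω = 2πf = 1319 rad/s
X_L = ωL = 4.75 Ω
X_C = 1/(ωC) = 3.57 Ω
Net reactance X = X_L − X_C = 1.18 Ω
Z = 4.24 + j1.18 Ω
|Z| = √(4.24² + 1.18²) = 4.40 Ω
∠Z = arctan(1.18/4.24) = 15.5°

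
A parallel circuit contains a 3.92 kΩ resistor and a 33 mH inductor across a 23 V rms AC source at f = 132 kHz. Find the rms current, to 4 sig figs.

5.927 mA

ω = 2πf = 829400 rad/s
X_L = ωL = 27370 Ω
Parallel: admittances add. Y = 1/R + 1/(jωL)
Y = (0.0002551 − j3.654e-05) S
|Y| = 0.0002577 S → |Z| = 1/|Y| = 3880 Ω, ∠Z = −∠Y = 8.151°
I = V/|Z| = 23/3880 = 5.927 mA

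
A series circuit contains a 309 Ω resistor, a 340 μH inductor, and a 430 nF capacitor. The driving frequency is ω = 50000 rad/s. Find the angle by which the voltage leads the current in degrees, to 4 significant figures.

-5.456°

X_L = ωL = 17.00 Ω
X_C = 1/(ωC) = 46.51 Ω
Net reactance X = X_L − X_C = -29.51 Ω
Z = 309.0 − j29.51 Ω
|Z| = √(309.0² + 29.51²) = 310.4 Ω
∠Z = arctan(-29.51/309.0) = -5.456°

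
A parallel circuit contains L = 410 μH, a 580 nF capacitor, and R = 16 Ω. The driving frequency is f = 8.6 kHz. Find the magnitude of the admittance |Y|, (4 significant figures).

64.00 mS

ω = 2πf = 54040 rad/s
X_L = ωL = 22.15 Ω
X_C = 1/(ωC) = 31.91 Ω
Parallel: admittances add. Y = 1/R + 1/(jωL) + jωC
Y = (0.06250 − j0.01380) S
|Y| = 0.06400 S → |Z| = 1/|Y| = 15.62 Ω, ∠Z = −∠Y = 12.45°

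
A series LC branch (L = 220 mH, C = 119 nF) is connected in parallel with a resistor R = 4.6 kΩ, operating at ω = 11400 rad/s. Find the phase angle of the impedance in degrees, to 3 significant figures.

68.9°

X_L = ωL = 2510 Ω
X_C = 1/(ωC) = 737 Ω
Branch 1: Z₁ = R = 4600 Ω
Branch 2 (series LC): Z₂ = j(X_L − X_C) = j1770 Ω
Parallel: Z = Z₁Z₂/(Z₁+Z₂), |Z| = 1650 Ω, ∠Z = 68.9°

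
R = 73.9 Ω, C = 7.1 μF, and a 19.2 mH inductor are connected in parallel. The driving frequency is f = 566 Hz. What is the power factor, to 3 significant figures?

0.787

ω = 2πf = 3556 rad/s
X_L = ωL = 68.3 Ω
X_C = 1/(ωC) = 39.6 Ω
Parallel: admittances add. Y = 1/R + 1/(jωL) + jωC
Y = (0.0135 + j0.0106) S
|Y| = 0.0172 S → |Z| = 1/|Y| = 58.2 Ω, ∠Z = −∠Y = -38.1°
cos φ = cos(-38.1°) = 0.787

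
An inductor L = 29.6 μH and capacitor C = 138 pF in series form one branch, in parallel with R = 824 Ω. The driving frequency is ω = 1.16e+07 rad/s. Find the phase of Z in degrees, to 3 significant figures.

X_L = ωL = 343 Ω
X_C = 1/(ωC) = 625 Ω
Branch 1: Z₁ = R = 824 Ω
Branch 2 (series LC): Z₂ = j(X_L − X_C) = −j281 Ω
Parallel: Z = Z₁Z₂/(Z₁+Z₂), |Z| = 266 Ω, ∠Z = -71.1°

-71.1°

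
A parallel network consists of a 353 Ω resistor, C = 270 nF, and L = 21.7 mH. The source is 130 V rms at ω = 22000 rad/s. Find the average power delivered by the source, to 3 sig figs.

X_L = ωL = 477 Ω
X_C = 1/(ωC) = 168 Ω
Parallel: admittances add. Y = 1/R + 1/(jωL) + jωC
Y = (0.00283 + j0.00385) S
|Y| = 0.00478 S → |Z| = 1/|Y| = 209 Ω, ∠Z = −∠Y = -53.6°
I = V/|Z| = 621 mA
P = VI cos φ = 130 × 0.621 × cos(-53.6°) = 47.9 W

47.9 W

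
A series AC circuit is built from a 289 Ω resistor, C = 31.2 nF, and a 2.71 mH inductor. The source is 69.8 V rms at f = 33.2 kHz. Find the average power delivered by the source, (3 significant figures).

5.57 W

ω = 2πf = 208600 rad/s
X_L = ωL = 565 Ω
X_C = 1/(ωC) = 154 Ω
Net reactance X = X_L − X_C = 412 Ω
Z = 289 + j412 Ω
|Z| = √(289² + 412²) = 503 Ω
∠Z = arctan(412/289) = 54.9°
I = V/|Z| = 139 mA
P = VI cos φ = 69.8 × 0.139 × cos(54.9°) = 5.57 W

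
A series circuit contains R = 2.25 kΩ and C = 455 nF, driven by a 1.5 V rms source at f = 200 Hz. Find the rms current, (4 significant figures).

ω = 2πf = 1257 rad/s
X_C = 1/(ωC) = 1749 Ω
Z = 2250 − j1749 Ω
|Z| = √(2250² + 1749²) = 2850 Ω
I = V/|Z| = 1.5/2850 = 526.4 μA

526.4 μA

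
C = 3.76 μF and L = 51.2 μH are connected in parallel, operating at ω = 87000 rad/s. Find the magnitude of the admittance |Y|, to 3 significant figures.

103 mS

X_L = ωL = 4.45 Ω
X_C = 1/(ωC) = 3.06 Ω
Parallel: admittances add. Y = 1/(jωL) + jωC
Y = (0 + j0.103) S
|Y| = 0.103 S → |Z| = 1/|Y| = 9.74 Ω, ∠Z = −∠Y = -90.0°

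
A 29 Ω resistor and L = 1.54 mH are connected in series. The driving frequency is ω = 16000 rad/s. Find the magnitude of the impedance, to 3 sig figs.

X_L = ωL = 24.6 Ω
Z = 29.0 + j24.6 Ω
|Z| = √(29.0² + 24.6²) = 38.1 Ω

38.1 Ω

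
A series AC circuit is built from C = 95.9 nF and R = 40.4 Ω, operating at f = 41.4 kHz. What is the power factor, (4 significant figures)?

ω = 2πf = 260100 rad/s
X_C = 1/(ωC) = 40.09 Ω
Z = 40.40 − j40.09 Ω
|Z| = √(40.40² + 40.09²) = 56.91 Ω
∠Z = arctan(-40.09/40.40) = -44.78°
cos φ = cos(-44.78°) = 0.7099

0.7099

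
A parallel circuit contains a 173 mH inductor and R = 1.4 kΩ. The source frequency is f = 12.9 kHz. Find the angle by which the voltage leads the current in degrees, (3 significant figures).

ω = 2πf = 81050 rad/s
X_L = ωL = 14000 Ω
Parallel: admittances add. Y = 1/R + 1/(jωL)
Y = (0.000714 − j7.13e-05) S
|Y| = 0.000718 S → |Z| = 1/|Y| = 1390 Ω, ∠Z = −∠Y = 5.70°

5.70°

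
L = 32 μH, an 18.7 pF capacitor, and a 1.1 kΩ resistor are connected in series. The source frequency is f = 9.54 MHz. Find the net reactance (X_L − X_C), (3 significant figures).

ω = 2πf = 5.994e+07 rad/s
X_L = ωL = 1920 Ω
X_C = 1/(ωC) = 892 Ω
X = 1920 − 892 = 1030 Ω

1030 Ω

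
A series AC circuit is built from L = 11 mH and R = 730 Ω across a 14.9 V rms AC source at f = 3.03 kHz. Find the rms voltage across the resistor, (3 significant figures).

ω = 2πf = 19040 rad/s
X_L = ωL = 209 Ω
Z = 730 + j209 Ω
|Z| = √(730² + 209²) = 759 Ω
I = V/|Z| = 19.6 mA
V_R = I·|Z_R| = 0.0196 × 730 = 14.3 V

14.3 V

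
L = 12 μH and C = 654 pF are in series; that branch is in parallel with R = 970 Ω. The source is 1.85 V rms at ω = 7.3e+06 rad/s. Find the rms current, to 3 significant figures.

X_L = ωL = 87.6 Ω
X_C = 1/(ωC) = 209 Ω
Branch 1: Z₁ = R = 970 Ω
Branch 2 (series LC): Z₂ = j(X_L − X_C) = −j122 Ω
Parallel: Z = Z₁Z₂/(Z₁+Z₂), |Z| = 121 Ω, ∠Z = -82.8°
I = V/|Z| = 1.85/121 = 15.3 mA

15.3 mA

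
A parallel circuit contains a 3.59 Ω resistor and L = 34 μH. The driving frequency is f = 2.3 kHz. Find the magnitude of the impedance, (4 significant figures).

0.4868 Ω

ω = 2πf = 14450 rad/s
X_L = ωL = 0.4913 Ω
Parallel: admittances add. Y = 1/R + 1/(jωL)
Y = (0.2786 − j2.035) S
|Y| = 2.054 S → |Z| = 1/|Y| = 0.4868 Ω, ∠Z = −∠Y = 82.21°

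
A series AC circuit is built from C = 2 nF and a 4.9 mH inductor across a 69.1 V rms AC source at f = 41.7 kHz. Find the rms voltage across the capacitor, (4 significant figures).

ω = 2πf = 262000 rad/s
X_L = ωL = 1284 Ω
X_C = 1/(ωC) = 1908 Ω
Net reactance X = X_L − X_C = -624.5 Ω
Z = − j624.5 Ω
|Z| = √(0² + 624.5²) = 624.5 Ω
I = V/|Z| = 110.7 mA
V_C = I·|Z_C| = 0.1107 × 1908 = 211.2 V

211.2 V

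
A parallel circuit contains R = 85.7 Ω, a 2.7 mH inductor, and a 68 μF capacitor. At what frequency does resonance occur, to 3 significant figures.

371 Hz

ω₀ = 1/√(LC) = 1/√(0.0027 × 6.8e-05) = 2334 rad/s
f₀ = ω₀/(2π) = 371 Hz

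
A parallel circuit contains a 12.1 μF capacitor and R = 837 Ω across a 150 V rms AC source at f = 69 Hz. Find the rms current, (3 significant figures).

ω = 2πf = 433.5 rad/s
X_C = 1/(ωC) = 191 Ω
Parallel: admittances add. Y = 1/R + jωC
Y = (0.00119 + j0.00525) S
|Y| = 0.00538 S → |Z| = 1/|Y| = 186 Ω, ∠Z = −∠Y = -77.2°
I = V/|Z| = 150/186 = 807 mA

807 mA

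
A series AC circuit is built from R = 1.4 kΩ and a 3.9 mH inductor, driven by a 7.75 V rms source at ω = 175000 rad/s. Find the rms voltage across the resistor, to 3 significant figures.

X_L = ωL = 682 Ω
Z = 1400 + j682 Ω
|Z| = √(1400² + 682²) = 1560 Ω
I = V/|Z| = 4.98 mA
V_R = I·|Z_R| = 0.00498 × 1400 = 6.97 V

6.97 V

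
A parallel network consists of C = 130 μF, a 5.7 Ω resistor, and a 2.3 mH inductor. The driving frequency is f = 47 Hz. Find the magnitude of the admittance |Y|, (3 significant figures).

ω = 2πf = 295.3 rad/s
X_L = ωL = 0.679 Ω
X_C = 1/(ωC) = 26.0 Ω
Parallel: admittances add. Y = 1/R + 1/(jωL) + jωC
Y = (0.175 − j1.43) S
|Y| = 1.44 S → |Z| = 1/|Y| = 0.692 Ω, ∠Z = −∠Y = 83.0°

1.44 S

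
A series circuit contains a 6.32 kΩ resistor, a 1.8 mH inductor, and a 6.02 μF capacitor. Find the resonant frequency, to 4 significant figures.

1.529 kHz

ω₀ = 1/√(LC) = 1/√(0.0018 × 6.02e-06) = 9607 rad/s
f₀ = ω₀/(2π) = 1.529 kHz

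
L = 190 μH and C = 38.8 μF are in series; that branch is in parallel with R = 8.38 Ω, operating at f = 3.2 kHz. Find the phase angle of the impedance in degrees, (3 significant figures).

73.1°

ω = 2πf = 20110 rad/s
X_L = ωL = 3.82 Ω
X_C = 1/(ωC) = 1.28 Ω
Branch 1: Z₁ = R = 8.38 Ω
Branch 2 (series LC): Z₂ = j(X_L − X_C) = j2.54 Ω
Parallel: Z = Z₁Z₂/(Z₁+Z₂), |Z| = 2.43 Ω, ∠Z = 73.1°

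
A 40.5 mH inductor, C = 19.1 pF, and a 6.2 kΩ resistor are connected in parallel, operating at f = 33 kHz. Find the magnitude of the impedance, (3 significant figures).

ω = 2πf = 207300 rad/s
X_L = ωL = 8400 Ω
X_C = 1/(ωC) = 253000 Ω
Parallel: admittances add. Y = 1/R + 1/(jωL) + jωC
Y = (0.000161 − j0.000115) S
|Y| = 0.000198 S → |Z| = 1/|Y| = 5050 Ω, ∠Z = −∠Y = 35.5°

5050 Ω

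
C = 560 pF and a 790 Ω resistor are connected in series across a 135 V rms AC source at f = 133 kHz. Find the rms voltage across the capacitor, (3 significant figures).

ω = 2πf = 835700 rad/s
X_C = 1/(ωC) = 2140 Ω
Z = 790 − j2140 Ω
|Z| = √(790² + 2140²) = 2280 Ω
I = V/|Z| = 59.3 mA
V_C = I·|Z_C| = 0.0593 × 2140 = 127 V

127 V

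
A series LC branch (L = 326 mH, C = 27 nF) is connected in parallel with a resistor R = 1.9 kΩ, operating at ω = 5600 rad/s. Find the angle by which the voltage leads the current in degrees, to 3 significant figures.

X_L = ωL = 1830 Ω
X_C = 1/(ωC) = 6610 Ω
Branch 1: Z₁ = R = 1900 Ω
Branch 2 (series LC): Z₂ = j(X_L − X_C) = −j4790 Ω
Parallel: Z = Z₁Z₂/(Z₁+Z₂), |Z| = 1770 Ω, ∠Z = -21.6°

-21.6°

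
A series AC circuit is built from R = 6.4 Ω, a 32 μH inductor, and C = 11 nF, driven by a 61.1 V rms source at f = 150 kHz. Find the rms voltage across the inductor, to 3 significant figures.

27.7 V

ω = 2πf = 942500 rad/s
X_L = ωL = 30.2 Ω
X_C = 1/(ωC) = 96.5 Ω
Net reactance X = X_L − X_C = -66.3 Ω
Z = 6.40 − j66.3 Ω
|Z| = √(6.40² + 66.3²) = 66.6 Ω
I = V/|Z| = 917 mA
V_L = I·|Z_L| = 0.917 × 30.2 = 27.7 V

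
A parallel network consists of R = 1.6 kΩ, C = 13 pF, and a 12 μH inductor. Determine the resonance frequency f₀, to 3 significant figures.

ω₀ = 1/√(LC) = 1/√(1.2e-05 × 1.3e-11) = 8.006e+07 rad/s
f₀ = ω₀/(2π) = 12.7 MHz

12.7 MHz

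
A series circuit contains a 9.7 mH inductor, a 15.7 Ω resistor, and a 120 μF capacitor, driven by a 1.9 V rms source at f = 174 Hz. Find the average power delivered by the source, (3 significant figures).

ω = 2πf = 1093 rad/s
X_L = ωL = 10.6 Ω
X_C = 1/(ωC) = 7.62 Ω
Net reactance X = X_L − X_C = 2.98 Ω
Z = 15.7 + j2.98 Ω
|Z| = √(15.7² + 2.98²) = 16.0 Ω
∠Z = arctan(2.98/15.7) = 10.8°
I = V/|Z| = 119 mA
P = VI cos φ = 1.9 × 0.119 × cos(10.8°) = 222 mW

222 mW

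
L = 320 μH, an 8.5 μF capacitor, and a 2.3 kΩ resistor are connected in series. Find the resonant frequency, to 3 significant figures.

3.05 kHz

ω₀ = 1/√(LC) = 1/√(0.00032 × 8.5e-06) = 19170 rad/s
f₀ = ω₀/(2π) = 3.05 kHz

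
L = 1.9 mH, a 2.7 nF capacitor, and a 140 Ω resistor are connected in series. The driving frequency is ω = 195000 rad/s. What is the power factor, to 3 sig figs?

0.0912

X_L = ωL = 370 Ω
X_C = 1/(ωC) = 1900 Ω
Net reactance X = X_L − X_C = -1530 Ω
Z = 140 − j1530 Ω
|Z| = √(140² + 1530²) = 1540 Ω
∠Z = arctan(-1530/140) = -84.8°
cos φ = cos(-84.8°) = 0.0912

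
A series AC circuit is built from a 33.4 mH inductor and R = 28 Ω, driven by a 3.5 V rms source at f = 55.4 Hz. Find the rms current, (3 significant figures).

115 mA

ω = 2πf = 348.1 rad/s
X_L = ωL = 11.6 Ω
Z = 28.0 + j11.6 Ω
|Z| = √(28.0² + 11.6²) = 30.3 Ω
I = V/|Z| = 3.5/30.3 = 115 mA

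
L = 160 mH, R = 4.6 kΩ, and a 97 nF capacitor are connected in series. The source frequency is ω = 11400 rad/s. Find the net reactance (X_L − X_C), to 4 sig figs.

919.7 Ω

X_L = ωL = 1824 Ω
X_C = 1/(ωC) = 904.3 Ω
X = 1824 − 904.3 = 919.7 Ω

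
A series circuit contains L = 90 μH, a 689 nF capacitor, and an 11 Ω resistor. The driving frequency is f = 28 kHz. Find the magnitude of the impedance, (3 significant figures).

13.4 Ω

ω = 2πf = 175900 rad/s
X_L = ωL = 15.8 Ω
X_C = 1/(ωC) = 8.25 Ω
Net reactance X = X_L − X_C = 7.58 Ω
Z = 11.0 + j7.58 Ω
|Z| = √(11.0² + 7.58²) = 13.4 Ω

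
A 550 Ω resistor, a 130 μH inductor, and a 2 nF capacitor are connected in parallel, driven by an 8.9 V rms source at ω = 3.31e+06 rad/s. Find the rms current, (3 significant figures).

41.5 mA

X_L = ωL = 430 Ω
X_C = 1/(ωC) = 151 Ω
Parallel: admittances add. Y = 1/R + 1/(jωL) + jωC
Y = (0.00182 + j0.00430) S
|Y| = 0.00466 S → |Z| = 1/|Y| = 214 Ω, ∠Z = −∠Y = -67.1°
I = V/|Z| = 8.9/214 = 41.5 mA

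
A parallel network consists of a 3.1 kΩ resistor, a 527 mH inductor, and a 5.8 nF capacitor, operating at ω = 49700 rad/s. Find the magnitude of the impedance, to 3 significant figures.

2450 Ω

X_L = ωL = 26200 Ω
X_C = 1/(ωC) = 3470 Ω
Parallel: admittances add. Y = 1/R + 1/(jωL) + jωC
Y = (0.000323 + j0.000250) S
|Y| = 0.000408 S → |Z| = 1/|Y| = 2450 Ω, ∠Z = −∠Y = -37.8°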